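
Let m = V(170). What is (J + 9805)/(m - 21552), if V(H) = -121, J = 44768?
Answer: -54573/21673 ≈ -2.5180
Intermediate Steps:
m = -121
(J + 9805)/(m - 21552) = (44768 + 9805)/(-121 - 21552) = 54573/(-21673) = 54573*(-1/21673) = -54573/21673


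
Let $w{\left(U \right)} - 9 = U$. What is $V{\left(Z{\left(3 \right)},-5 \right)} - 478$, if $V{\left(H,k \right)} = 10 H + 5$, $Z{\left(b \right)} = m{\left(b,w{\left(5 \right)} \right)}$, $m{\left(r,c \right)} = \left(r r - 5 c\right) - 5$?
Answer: $-1133$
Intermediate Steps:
$w{\left(U \right)} = 9 + U$
$m{\left(r,c \right)} = -5 + r^{2} - 5 c$ ($m{\left(r,c \right)} = \left(r^{2} - 5 c\right) - 5 = -5 + r^{2} - 5 c$)
$Z{\left(b \right)} = -75 + b^{2}$ ($Z{\left(b \right)} = -5 + b^{2} - 5 \left(9 + 5\right) = -5 + b^{2} - 70 = -75 + b^{2}$)
$V{\left(H,k \right)} = 5 + 10 H$
$V{\left(Z{\left(3 \right)},-5 \right)} - 478 = \left(5 + 10 \left(-75 + 3^{2}\right)\right) - 478 = \left(5 + 10 \left(-75 + 9\right)\right) - 478 = \left(5 + 10 \left(-66\right)\right) - 478 = \left(5 - 660\right) - 478 = -655 - 478 = -1133$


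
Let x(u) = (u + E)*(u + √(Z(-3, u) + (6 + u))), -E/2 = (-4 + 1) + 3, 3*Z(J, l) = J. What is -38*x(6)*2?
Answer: -2736 - 456*√11 ≈ -4248.4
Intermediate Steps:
Z(J, l) = J/3
E = 0 (E = -2*((-4 + 1) + 3) = -2*(-3 + 3) = -2*0 = 0)
x(u) = u*(u + √(5 + u)) (x(u) = (u + 0)*(u + √((⅓)*(-3) + (6 + u))) = u*(u + √(-1 + (6 + u))) = u*(u + √(5 + u)))
-38*x(6)*2 = -228*(6 + √(5 + 6))*2 = -228*(6 + √11)*2 = -38*(36 + 6*√11)*2 = (-1368 - 228*√11)*2 = -2736 - 456*√11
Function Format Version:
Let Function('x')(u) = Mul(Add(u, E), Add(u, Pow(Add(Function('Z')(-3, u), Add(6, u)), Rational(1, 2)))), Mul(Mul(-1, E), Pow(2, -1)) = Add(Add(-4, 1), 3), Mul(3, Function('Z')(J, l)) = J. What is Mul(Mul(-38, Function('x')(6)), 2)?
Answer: Add(-2736, Mul(-456, Pow(11, Rational(1, 2)))) ≈ -4248.4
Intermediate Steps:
Function('Z')(J, l) = Mul(Rational(1, 3), J)
E = 0 (E = Mul(-2, Add(Add(-4, 1), 3)) = Mul(-2, Add(-3, 3)) = Mul(-2, 0) = 0)
Function('x')(u) = Mul(u, Add(u, Pow(Add(5, u), Rational(1, 2)))) (Function('x')(u) = Mul(Add(u, 0), Add(u, Pow(Add(Mul(Rational(1, 3), -3), Add(6, u)), Rational(1, 2)))) = Mul(u, Add(u, Pow(Add(-1, Add(6, u)), Rational(1, 2)))) = Mul(u, Add(u, Pow(Add(5, u), Rational(1, 2)))))
Mul(Mul(-38, Function('x')(6)), 2) = Mul(Mul(-38, Mul(6, Add(6, Pow(Add(5, 6), Rational(1, 2))))), 2) = Mul(Mul(-38, Mul(6, Add(6, Pow(11, Rational(1, 2))))), 2) = Mul(Mul(-38, Add(36, Mul(6, Pow(11, Rational(1, 2))))), 2) = Mul(Add(-1368, Mul(-228, Pow(11, Rational(1, 2)))), 2) = Add(-2736, Mul(-456, Pow(11, Rational(1, 2))))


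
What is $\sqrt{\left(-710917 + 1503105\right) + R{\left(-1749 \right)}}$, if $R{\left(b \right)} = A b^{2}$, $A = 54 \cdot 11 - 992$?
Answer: $i \sqrt{1216690210} \approx 34881.0 i$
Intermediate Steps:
$A = -398$ ($A = 594 - 992 = -398$)
$R{\left(b \right)} = - 398 b^{2}$
$\sqrt{\left(-710917 + 1503105\right) + R{\left(-1749 \right)}} = \sqrt{\left(-710917 + 1503105\right) - 398 \left(-1749\right)^{2}} = \sqrt{792188 - 1217482398} = \sqrt{-1216690210} = i \sqrt{1216690210}$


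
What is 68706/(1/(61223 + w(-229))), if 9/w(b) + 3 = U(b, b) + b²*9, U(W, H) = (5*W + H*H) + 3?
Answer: 2201055323363424/523265 ≈ 4.2064e+9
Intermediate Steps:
U(W, H) = 3 + H² + 5*W (U(W, H) = (5*W + H²) + 3 = (H² + 5*W) + 3 = 3 + H² + 5*W)
w(b) = 9/(5*b + 10*b²) (w(b) = 9/(-3 + ((3 + b² + 5*b) + b²*9)) = 9/(-3 + ((3 + b² + 5*b) + 9*b²)) = 9/(-3 + (3 + 5*b + 10*b²)) = 9/(5*b + 10*b²))
68706/(1/(61223 + w(-229))) = 68706/(1/(61223 + (9/5)/(-229*(1 + 2*(-229))))) = 68706/(1/(61223 + (9/5)*(-1/229)/(1 - 458))) = 68706/(1/(61223 + (9/5)*(-1/229)/(-457))) = 68706/(1/(61223 + (9/5)*(-1/229)*(-1/457))) = 68706/(1/(61223 + 9/523265)) = 68706/(1/(32035853104/523265)) = 68706/(523265/32035853104) = 68706*(32035853104/523265) = 2201055323363424/523265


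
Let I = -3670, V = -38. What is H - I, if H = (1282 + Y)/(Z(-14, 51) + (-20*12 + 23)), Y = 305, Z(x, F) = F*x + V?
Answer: 1184881/323 ≈ 3668.4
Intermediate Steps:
Z(x, F) = -38 + F*x (Z(x, F) = F*x - 38 = -38 + F*x)
H = -529/323 (H = (1282 + 305)/((-38 + 51*(-14)) + (-20*12 + 23)) = 1587/((-38 - 714) + (-240 + 23)) = 1587/(-752 - 217) = 1587/(-969) = 1587*(-1/969) = -529/323 ≈ -1.6378)
H - I = -529/323 - 1*(-3670) = -529/323 + 3670 = 1184881/323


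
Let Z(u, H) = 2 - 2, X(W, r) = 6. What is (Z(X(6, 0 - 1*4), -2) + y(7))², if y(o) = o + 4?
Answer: 121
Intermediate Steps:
Z(u, H) = 0
y(o) = 4 + o
(Z(X(6, 0 - 1*4), -2) + y(7))² = (0 + (4 + 7))² = (0 + 11)² = 11² = 121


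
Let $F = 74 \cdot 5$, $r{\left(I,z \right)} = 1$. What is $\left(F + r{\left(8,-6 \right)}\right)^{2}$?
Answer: $137641$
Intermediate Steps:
$F = 370$
$\left(F + r{\left(8,-6 \right)}\right)^{2} = \left(370 + 1\right)^{2} = 371^{2} = 137641$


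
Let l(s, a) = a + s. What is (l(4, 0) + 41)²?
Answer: 2025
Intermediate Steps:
(l(4, 0) + 41)² = ((0 + 4) + 41)² = (4 + 41)² = 45² = 2025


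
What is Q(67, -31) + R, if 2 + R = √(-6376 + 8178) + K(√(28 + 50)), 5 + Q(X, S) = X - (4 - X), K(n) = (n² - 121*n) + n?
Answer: 201 + √1802 - 120*√78 ≈ -816.36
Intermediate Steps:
K(n) = n² - 120*n
Q(X, S) = -9 + 2*X (Q(X, S) = -5 + (X - (4 - X)) = -5 + (X + (-4 + X)) = -5 + (-4 + 2*X) = -9 + 2*X)
R = -2 + √1802 + √78*(-120 + √78) (R = -2 + (√(-6376 + 8178) + √(28 + 50)*(-120 + √(28 + 50))) = -2 + (√1802 + √78*(-120 + √78)) = -2 + √1802 + √78*(-120 + √78) ≈ -941.36)
Q(67, -31) + R = (-9 + 2*67) + (76 + √1802 - 120*√78) = (-9 + 134) + (76 + √1802 - 120*√78) = 125 + (76 + √1802 - 120*√78) = 201 + √1802 - 120*√78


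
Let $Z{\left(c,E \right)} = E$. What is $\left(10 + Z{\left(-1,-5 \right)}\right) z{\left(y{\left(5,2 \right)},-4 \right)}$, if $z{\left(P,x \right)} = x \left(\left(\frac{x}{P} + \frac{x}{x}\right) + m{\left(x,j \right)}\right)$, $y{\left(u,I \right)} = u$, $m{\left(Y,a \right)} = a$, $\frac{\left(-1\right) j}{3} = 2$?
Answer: $116$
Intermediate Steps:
$j = -6$ ($j = \left(-3\right) 2 = -6$)
$z{\left(P,x \right)} = x \left(-5 + \frac{x}{P}\right)$ ($z{\left(P,x \right)} = x \left(\left(\frac{x}{P} + \frac{x}{x}\right) - 6\right) = x \left(\left(\frac{x}{P} + 1\right) - 6\right) = x \left(\left(1 + \frac{x}{P}\right) - 6\right) = x \left(-5 + \frac{x}{P}\right)$)
$\left(10 + Z{\left(-1,-5 \right)}\right) z{\left(y{\left(5,2 \right)},-4 \right)} = \left(10 - 5\right) \left(- \frac{4 \left(-4 - 25\right)}{5}\right) = 5 \left(\left(-4\right) \frac{1}{5} \left(-4 - 25\right)\right) = 5 \left(\left(-4\right) \frac{1}{5} \left(-29\right)\right) = 5 \cdot \frac{116}{5} = 116$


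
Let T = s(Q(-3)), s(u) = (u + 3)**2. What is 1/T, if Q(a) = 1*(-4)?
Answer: 1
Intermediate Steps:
Q(a) = -4
s(u) = (3 + u)**2
T = 1 (T = (3 - 4)**2 = (-1)**2 = 1)
1/T = 1/1 = 1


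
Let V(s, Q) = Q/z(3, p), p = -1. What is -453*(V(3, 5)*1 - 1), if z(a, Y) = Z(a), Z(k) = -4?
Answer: 4077/4 ≈ 1019.3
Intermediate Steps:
z(a, Y) = -4
V(s, Q) = -Q/4 (V(s, Q) = Q/(-4) = Q*(-1/4) = -Q/4)
-453*(V(3, 5)*1 - 1) = -453*(-1/4*5*1 - 1) = -453*(-5/4*1 - 1) = -453*(-5/4 - 1) = -453*(-9/4) = 4077/4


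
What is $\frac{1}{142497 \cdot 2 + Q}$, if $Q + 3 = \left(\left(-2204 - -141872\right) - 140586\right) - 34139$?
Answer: $\frac{1}{249934} \approx 4.0011 \cdot 10^{-6}$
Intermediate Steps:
$Q = -35060$ ($Q = -3 - 35057 = -35060$)
$\frac{1}{142497 \cdot 2 + Q} = \frac{1}{142497 \cdot 2 - 35060} = \frac{1}{284994 - 35060} = \frac{1}{249934}$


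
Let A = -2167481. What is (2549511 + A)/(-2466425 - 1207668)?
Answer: -382030/3674093 ≈ -0.10398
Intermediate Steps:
(2549511 + A)/(-2466425 - 1207668) = (2549511 - 2167481)/(-2466425 - 1207668) = 382030/(-3674093) = 382030*(-1/3674093) = -382030/3674093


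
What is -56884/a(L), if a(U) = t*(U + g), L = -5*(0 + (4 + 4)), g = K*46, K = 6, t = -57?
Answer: 14221/3363 ≈ 4.2287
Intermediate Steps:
g = 276 (g = 6*46 = 276)
L = -40 (L = -5*(0 + 8) = -5*8 = -40)
a(U) = -15732 - 57*U (a(U) = -57*(U + 276) = -57*(276 + U) = -15732 - 57*U)
-56884/a(L) = -56884/(-15732 - 57*(-40)) = -56884/(-15732 + 2280) = -56884/(-13452) = -56884*(-1/13452) = 14221/3363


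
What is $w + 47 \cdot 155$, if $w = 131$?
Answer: $7416$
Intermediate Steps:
$w + 47 \cdot 155 = 131 + 47 \cdot 155 = 131 + 7285 = 7416$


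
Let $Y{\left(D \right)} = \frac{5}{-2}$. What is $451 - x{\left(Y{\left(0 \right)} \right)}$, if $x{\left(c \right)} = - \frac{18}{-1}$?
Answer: $433$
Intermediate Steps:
$Y{\left(D \right)} = - \frac{5}{2}$ ($Y{\left(D \right)} = 5 \left(- \frac{1}{2}\right) = - \frac{5}{2}$)
$x{\left(c \right)} = 18$ ($x{\left(c \right)} = \left(-18\right) \left(-1\right) = 18$)
$451 - x{\left(Y{\left(0 \right)} \right)} = 451 - 18 = 433$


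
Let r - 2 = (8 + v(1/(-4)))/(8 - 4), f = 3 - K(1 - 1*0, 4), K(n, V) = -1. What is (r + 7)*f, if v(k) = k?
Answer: 175/4 ≈ 43.750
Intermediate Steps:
f = 4 (f = 3 - 1*(-1) = 3 + 1 = 4)
r = 63/16 (r = 2 + (8 + 1/(-4))/(8 - 4) = 2 + (8 - 1/4)/4 = 2 + (31/4)*(1/4) = 2 + 31/16 = 63/16 ≈ 3.9375)
(r + 7)*f = (63/16 + 7)*4 = (175/16)*4 = 175/4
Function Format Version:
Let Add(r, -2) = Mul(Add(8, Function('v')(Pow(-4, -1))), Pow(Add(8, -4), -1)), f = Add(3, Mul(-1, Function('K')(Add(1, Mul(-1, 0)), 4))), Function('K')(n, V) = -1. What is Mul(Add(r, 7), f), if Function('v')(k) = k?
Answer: Rational(175, 4) ≈ 43.750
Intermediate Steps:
f = 4 (f = Add(3, Mul(-1, -1)) = Add(3, 1) = 4)
r = Rational(63, 16) (r = Add(2, Mul(Add(8, Pow(-4, -1)), Pow(Add(8, -4), -1))) = Add(2, Mul(Add(8, Rational(-1, 4)), Pow(4, -1))) = Add(2, Mul(Rational(31, 4), Rational(1, 4))) = Add(2, Rational(31, 16)) = Rational(63, 16) ≈ 3.9375)
Mul(Add(r, 7), f) = Mul(Add(Rational(63, 16), 7), 4) = Mul(Rational(175, 16), 4) = Rational(175, 4)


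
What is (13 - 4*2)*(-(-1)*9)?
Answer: 45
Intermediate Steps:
(13 - 4*2)*(-(-1)*9) = (13 - 8)*(-1*(-9)) = 5*9 = 45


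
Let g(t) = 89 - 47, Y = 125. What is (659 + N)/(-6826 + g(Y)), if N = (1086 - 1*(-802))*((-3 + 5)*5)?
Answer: -19539/6784 ≈ -2.8802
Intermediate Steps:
g(t) = 42
N = 18880 (N = (1086 + 802)*(2*5) = 1888*10 = 18880)
(659 + N)/(-6826 + g(Y)) = (659 + 18880)/(-6826 + 42) = 19539/(-6784) = 19539*(-1/6784) = -19539/6784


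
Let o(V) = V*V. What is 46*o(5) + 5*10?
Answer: 1200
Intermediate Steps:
o(V) = V**2
46*o(5) + 5*10 = 46*5**2 + 5*10 = 46*25 + 50 = 1150 + 50 = 1200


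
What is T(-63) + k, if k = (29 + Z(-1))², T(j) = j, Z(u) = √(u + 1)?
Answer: 778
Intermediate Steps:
Z(u) = √(1 + u)
k = 841 (k = (29 + √(1 - 1))² = (29 + √0)² = (29 + 0)² = 29² = 841)
T(-63) + k = -63 + 841 = 778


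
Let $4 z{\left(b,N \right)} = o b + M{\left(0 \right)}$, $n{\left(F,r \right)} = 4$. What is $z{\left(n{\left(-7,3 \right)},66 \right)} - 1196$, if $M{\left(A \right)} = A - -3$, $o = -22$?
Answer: $- \frac{4869}{4} \approx -1217.3$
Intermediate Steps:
$M{\left(A \right)} = 3 + A$ ($M{\left(A \right)} = A + 3 = 3 + A$)
$z{\left(b,N \right)} = \frac{3}{4} - \frac{11 b}{2}$ ($z{\left(b,N \right)} = \frac{- 22 b + \left(3 + 0\right)}{4} = \frac{- 22 b + 3}{4} = \frac{3 - 22 b}{4} = \frac{3}{4} - \frac{11 b}{2}$)
$z{\left(n{\left(-7,3 \right)},66 \right)} - 1196 = \left(\frac{3}{4} - 22\right) - 1196 = - \frac{85}{4} - 1196 = - \frac{4869}{4}$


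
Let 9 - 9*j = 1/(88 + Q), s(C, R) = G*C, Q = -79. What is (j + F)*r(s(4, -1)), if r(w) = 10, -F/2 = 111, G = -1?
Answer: -179020/81 ≈ -2210.1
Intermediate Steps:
F = -222 (F = -2*111 = -222)
s(C, R) = -C
j = 80/81 (j = 1 - 1/(9*(88 - 79)) = 1 - 1/9/9 = 1 - 1/9*1/9 = 1 - 1/81 = 80/81 ≈ 0.98765)
(j + F)*r(s(4, -1)) = (80/81 - 222)*10 = -17902/81*10 = -179020/81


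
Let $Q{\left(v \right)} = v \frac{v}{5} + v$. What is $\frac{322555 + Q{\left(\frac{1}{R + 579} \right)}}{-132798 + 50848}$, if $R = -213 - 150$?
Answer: $- \frac{75245631481}{19117296000} \approx -3.936$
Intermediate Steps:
$R = -363$
$Q{\left(v \right)} = v + \frac{v^{2}}{5}$ ($Q{\left(v \right)} = v v \frac{1}{5} + v = v \frac{v}{5} + v = \frac{v^{2}}{5} + v = v + \frac{v^{2}}{5}$)
$\frac{322555 + Q{\left(\frac{1}{R + 579} \right)}}{-132798 + 50848} = \frac{322555 + \frac{5 + \frac{1}{-363 + 579}}{5 \left(-363 + 579\right)}}{-132798 + 50848} = \frac{322555 + \frac{5 + \frac{1}{216}}{5 \cdot 216}}{-81950} = \left(322555 + \frac{1}{5} \cdot \frac{1}{216} \left(5 + \frac{1}{216}\right)\right) \left(- \frac{1}{81950}\right) = \left(322555 + \frac{1}{5} \cdot \frac{1}{216} \cdot \frac{1081}{216}\right) \left(- \frac{1}{81950}\right) = \left(322555 + \frac{1081}{233280}\right) \left(- \frac{1}{81950}\right) = \frac{75245631481}{233280} \left(- \frac{1}{81950}\right) = - \frac{75245631481}{19117296000}$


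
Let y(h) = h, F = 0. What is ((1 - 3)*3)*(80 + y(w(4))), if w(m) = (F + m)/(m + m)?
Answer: -483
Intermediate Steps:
w(m) = ½ (w(m) = (0 + m)/(m + m) = m/((2*m)) = m*(1/(2*m)) = ½)
((1 - 3)*3)*(80 + y(w(4))) = ((1 - 3)*3)*(80 + ½) = -2*3*(161/2) = -6*161/2 = -483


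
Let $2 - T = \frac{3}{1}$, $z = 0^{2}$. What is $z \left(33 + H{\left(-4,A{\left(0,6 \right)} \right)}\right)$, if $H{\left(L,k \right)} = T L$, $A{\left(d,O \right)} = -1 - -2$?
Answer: $0$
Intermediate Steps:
$A{\left(d,O \right)} = 1$ ($A{\left(d,O \right)} = -1 + 2 = 1$)
$z = 0$
$T = -1$ ($T = 2 - \frac{3}{1} = 2 - 3 \cdot 1 = 2 - 3 = -1$)
$H{\left(L,k \right)} = - L$
$z \left(33 + H{\left(-4,A{\left(0,6 \right)} \right)}\right) = 0 \left(33 - -4\right) = 0 \left(33 + 4\right) = 0 \cdot 37 = 0$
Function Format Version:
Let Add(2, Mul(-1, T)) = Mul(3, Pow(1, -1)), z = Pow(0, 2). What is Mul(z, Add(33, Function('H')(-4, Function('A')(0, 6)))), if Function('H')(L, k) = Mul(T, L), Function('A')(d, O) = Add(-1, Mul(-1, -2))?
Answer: 0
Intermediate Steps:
Function('A')(d, O) = 1 (Function('A')(d, O) = Add(-1, 2) = 1)
z = 0
T = -1 (T = Add(2, Mul(-1, Mul(3, Pow(1, -1)))) = Add(2, Mul(-1, Mul(3, 1))) = Add(2, Mul(-1, 3)) = Add(2, -3) = -1)
Function('H')(L, k) = Mul(-1, L)
Mul(z, Add(33, Function('H')(-4, Function('A')(0, 6)))) = Mul(0, Add(33, Mul(-1, -4))) = Mul(0, Add(33, 4)) = Mul(0, 37) = 0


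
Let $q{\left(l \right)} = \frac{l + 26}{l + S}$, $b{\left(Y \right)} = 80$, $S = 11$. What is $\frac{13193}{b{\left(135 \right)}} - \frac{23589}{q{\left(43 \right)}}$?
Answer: $- \frac{33664721}{1840} \approx -18296.0$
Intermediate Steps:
$q{\left(l \right)} = \frac{26 + l}{11 + l}$ ($q{\left(l \right)} = \frac{l + 26}{l + 11} = \frac{26 + l}{11 + l}$)
$\frac{13193}{b{\left(135 \right)}} - \frac{23589}{q{\left(43 \right)}} = \frac{13193}{80} - \frac{23589}{\frac{1}{11 + 43} \left(26 + 43\right)} = 13193 \cdot \frac{1}{80} - \frac{23589}{\frac{1}{54} \cdot 69} = \frac{13193}{80} - \frac{23589}{\frac{1}{54} \cdot 69} = \frac{13193}{80} - \frac{23589}{\frac{23}{18}} = \frac{13193}{80} - \frac{424602}{23} = - \frac{33664721}{1840}$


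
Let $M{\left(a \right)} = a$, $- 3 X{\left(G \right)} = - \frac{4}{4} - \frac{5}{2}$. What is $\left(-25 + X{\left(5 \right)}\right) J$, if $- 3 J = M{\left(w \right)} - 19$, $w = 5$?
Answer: $- \frac{1001}{9} \approx -111.22$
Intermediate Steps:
$X{\left(G \right)} = \frac{7}{6}$ ($X{\left(G \right)} = - \frac{- \frac{4}{4} - \frac{5}{2}}{3} = - \frac{\left(-4\right) \frac{1}{4} - \frac{5}{2}}{3} = - \frac{-1 - \frac{5}{2}}{3} = \left(- \frac{1}{3}\right) \left(- \frac{7}{2}\right) = \frac{7}{6}$)
$J = \frac{14}{3}$ ($J = - \frac{5 - 19}{3} = \left(- \frac{1}{3}\right) \left(-14\right) = \frac{14}{3} \approx 4.6667$)
$\left(-25 + X{\left(5 \right)}\right) J = \left(-25 + \frac{7}{6}\right) \frac{14}{3} = \left(- \frac{143}{6}\right) \frac{14}{3} = - \frac{1001}{9}$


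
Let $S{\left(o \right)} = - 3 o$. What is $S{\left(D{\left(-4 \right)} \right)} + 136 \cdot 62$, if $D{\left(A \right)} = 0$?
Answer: $8432$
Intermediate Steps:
$S{\left(D{\left(-4 \right)} \right)} + 136 \cdot 62 = \left(-3\right) 0 + 136 \cdot 62 = 0 + 8432 = 8432$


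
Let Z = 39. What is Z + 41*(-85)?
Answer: -3446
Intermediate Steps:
Z + 41*(-85) = 39 + 41*(-85) = 39 - 3485 = -3446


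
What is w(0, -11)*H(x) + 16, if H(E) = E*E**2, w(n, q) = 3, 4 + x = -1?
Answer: -359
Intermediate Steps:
x = -5 (x = -4 - 1 = -5)
H(E) = E**3
w(0, -11)*H(x) + 16 = 3*(-5)**3 + 16 = 3*(-125) + 16 = -375 + 16 = -359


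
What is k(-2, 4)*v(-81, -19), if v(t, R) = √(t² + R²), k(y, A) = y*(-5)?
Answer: 10*√6922 ≈ 831.99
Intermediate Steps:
k(y, A) = -5*y
v(t, R) = √(R² + t²)
k(-2, 4)*v(-81, -19) = (-5*(-2))*√((-19)² + (-81)²) = 10*√(361 + 6561) = 10*√6922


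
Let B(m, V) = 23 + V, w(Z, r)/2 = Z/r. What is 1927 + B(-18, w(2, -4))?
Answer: 1949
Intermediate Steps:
w(Z, r) = 2*Z/r (w(Z, r) = 2*(Z/r) = 2*Z/r)
1927 + B(-18, w(2, -4)) = 1927 + (23 + 2*2/(-4)) = 1927 + (23 + 2*2*(-¼)) = 1927 + (23 - 1) = 1927 + 22 = 1949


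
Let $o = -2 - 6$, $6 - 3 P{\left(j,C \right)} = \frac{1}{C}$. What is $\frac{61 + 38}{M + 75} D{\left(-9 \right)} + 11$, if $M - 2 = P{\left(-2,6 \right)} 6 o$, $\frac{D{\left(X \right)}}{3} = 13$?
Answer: $- \frac{11044}{49} \approx -225.39$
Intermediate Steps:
$P{\left(j,C \right)} = 2 - \frac{1}{3 C}$
$o = -8$ ($o = -2 - 6 = -8$)
$D{\left(X \right)} = 39$ ($D{\left(X \right)} = 3 \cdot 13 = 39$)
$M = - \frac{274}{3}$ ($M = 2 + \left(2 - \frac{1}{3 \cdot 6}\right) 6 \left(-8\right) = 2 + \left(2 - \frac{1}{18}\right) 6 \left(-8\right) = 2 + \frac{35}{18} \cdot 6 \left(-8\right) = 2 + \frac{35}{3} \left(-8\right) = 2 - \frac{280}{3} = - \frac{274}{3} \approx -91.333$)
$\frac{61 + 38}{M + 75} D{\left(-9 \right)} + 11 = \frac{61 + 38}{- \frac{274}{3} + 75} \cdot 39 + 11 = \frac{99}{- \frac{49}{3}} \cdot 39 + 11 = 99 \left(- \frac{3}{49}\right) 39 + 11 = \left(- \frac{297}{49}\right) 39 + 11 = - \frac{11583}{49} + 11 = - \frac{11044}{49}$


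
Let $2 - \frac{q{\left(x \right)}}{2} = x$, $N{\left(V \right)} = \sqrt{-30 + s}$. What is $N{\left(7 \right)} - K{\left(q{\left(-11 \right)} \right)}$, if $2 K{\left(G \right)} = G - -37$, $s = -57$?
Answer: $- \frac{63}{2} + i \sqrt{87} \approx -31.5 + 9.3274 i$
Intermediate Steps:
$N{\left(V \right)} = i \sqrt{87}$ ($N{\left(V \right)} = \sqrt{-30 - 57} = \sqrt{-87} = i \sqrt{87}$)
$q{\left(x \right)} = 4 - 2 x$
$K{\left(G \right)} = \frac{37}{2} + \frac{G}{2}$ ($K{\left(G \right)} = \frac{G - -37}{2} = \frac{G + 37}{2} = \frac{37 + G}{2} = \frac{37}{2} + \frac{G}{2}$)
$N{\left(7 \right)} - K{\left(q{\left(-11 \right)} \right)} = i \sqrt{87} - \left(\frac{37}{2} + \frac{4 - -22}{2}\right) = i \sqrt{87} - \left(\frac{37}{2} + \frac{4 + 22}{2}\right) = i \sqrt{87} - \left(\frac{37}{2} + \frac{1}{2} \cdot 26\right) = i \sqrt{87} - \left(\frac{37}{2} + 13\right) = i \sqrt{87} - \frac{63}{2} = - \frac{63}{2} + i \sqrt{87}$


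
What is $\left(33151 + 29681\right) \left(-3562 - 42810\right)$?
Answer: $-2913645504$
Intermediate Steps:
$\left(33151 + 29681\right) \left(-3562 - 42810\right) = 62832 \left(-46372\right) = -2913645504$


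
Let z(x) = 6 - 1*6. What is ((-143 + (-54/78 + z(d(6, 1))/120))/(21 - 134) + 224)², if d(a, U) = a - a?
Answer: 109510693776/2157961 ≈ 50747.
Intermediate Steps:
d(a, U) = 0
z(x) = 0 (z(x) = 6 - 6 = 0)
((-143 + (-54/78 + z(d(6, 1))/120))/(21 - 134) + 224)² = ((-143 + (-54/78 + 0/120))/(21 - 134) + 224)² = ((-143 + (-54*1/78 + 0*(1/120)))/(-113) + 224)² = ((-143 + (-9/13 + 0))*(-1/113) + 224)² = ((-143 - 9/13)*(-1/113) + 224)² = (-1868/13*(-1/113) + 224)² = (1868/1469 + 224)² = (330924/1469)² = 109510693776/2157961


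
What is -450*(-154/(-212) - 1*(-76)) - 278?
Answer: -1844659/53 ≈ -34805.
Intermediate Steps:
-450*(-154/(-212) - 1*(-76)) - 278 = -450*(-154*(-1/212) + 76) - 278 = -450*(77/106 + 76) - 278 = -450*8133/106 - 278 = -1829925/53 - 278 = -1844659/53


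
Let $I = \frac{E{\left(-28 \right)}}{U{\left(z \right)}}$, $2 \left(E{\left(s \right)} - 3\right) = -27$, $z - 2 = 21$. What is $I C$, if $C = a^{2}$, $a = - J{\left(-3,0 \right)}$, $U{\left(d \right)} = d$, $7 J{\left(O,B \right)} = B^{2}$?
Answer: $0$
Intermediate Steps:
$z = 23$ ($z = 2 + 21 = 23$)
$J{\left(O,B \right)} = \frac{B^{2}}{7}$
$E{\left(s \right)} = - \frac{21}{2}$ ($E{\left(s \right)} = 3 + \frac{1}{2} \left(-27\right) = 3 - \frac{27}{2} = - \frac{21}{2}$)
$I = - \frac{21}{46}$ ($I = - \frac{21}{2 \cdot 23} = \left(- \frac{21}{2}\right) \frac{1}{23} = - \frac{21}{46} \approx -0.45652$)
$a = 0$ ($a = - \frac{0^{2}}{7} = - \frac{0}{7} = \left(-1\right) 0 = 0$)
$C = 0$ ($C = 0^{2} = 0$)
$I C = \left(- \frac{21}{46}\right) 0 = 0$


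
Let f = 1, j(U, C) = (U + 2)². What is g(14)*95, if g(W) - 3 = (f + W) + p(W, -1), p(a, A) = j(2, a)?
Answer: 3230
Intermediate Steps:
j(U, C) = (2 + U)²
p(a, A) = 16 (p(a, A) = (2 + 2)² = 4² = 16)
g(W) = 20 + W (g(W) = 3 + ((1 + W) + 16) = 3 + (17 + W) = 20 + W)
g(14)*95 = (20 + 14)*95 = 34*95 = 3230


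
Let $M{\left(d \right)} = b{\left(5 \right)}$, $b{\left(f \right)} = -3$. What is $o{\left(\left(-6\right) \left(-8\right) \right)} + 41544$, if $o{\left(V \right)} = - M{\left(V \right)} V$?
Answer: $41688$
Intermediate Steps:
$M{\left(d \right)} = -3$
$o{\left(V \right)} = 3 V$ ($o{\left(V \right)} = - \left(-3\right) V = 3 V$)
$o{\left(\left(-6\right) \left(-8\right) \right)} + 41544 = 3 \left(\left(-6\right) \left(-8\right)\right) + 41544 = 3 \cdot 48 + 41544 = 144 + 41544 = 41688$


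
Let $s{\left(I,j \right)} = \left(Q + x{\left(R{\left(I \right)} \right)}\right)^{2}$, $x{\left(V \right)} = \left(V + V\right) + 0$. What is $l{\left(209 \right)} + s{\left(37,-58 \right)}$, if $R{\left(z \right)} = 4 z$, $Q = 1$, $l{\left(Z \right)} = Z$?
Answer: $88418$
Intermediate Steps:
$x{\left(V \right)} = 2 V$ ($x{\left(V \right)} = 2 V + 0 = 2 V$)
$s{\left(I,j \right)} = \left(1 + 8 I\right)^{2}$ ($s{\left(I,j \right)} = \left(1 + 2 \cdot 4 I\right)^{2} = \left(1 + 8 I\right)^{2}$)
$l{\left(209 \right)} + s{\left(37,-58 \right)} = 209 + \left(1 + 8 \cdot 37\right)^{2} = 209 + \left(1 + 296\right)^{2} = 209 + 297^{2} = 209 + 88209 = 88418$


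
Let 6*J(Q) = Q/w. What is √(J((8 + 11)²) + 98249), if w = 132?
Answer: √1711898518/132 ≈ 313.45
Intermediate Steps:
J(Q) = Q/792 (J(Q) = (Q/132)/6 = Q/792)
√(J((8 + 11)²) + 98249) = √((8 + 11)²/792 + 98249) = √((1/792)*19² + 98249) = √((1/792)*361 + 98249) = √(361/792 + 98249) = √(77813569/792) = √1711898518/132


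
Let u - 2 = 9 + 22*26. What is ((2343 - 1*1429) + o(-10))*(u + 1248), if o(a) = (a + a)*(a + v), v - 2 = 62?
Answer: -303946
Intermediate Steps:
v = 64 (v = 2 + 62 = 64)
o(a) = 2*a*(64 + a) (o(a) = (a + a)*(a + 64) = (2*a)*(64 + a) = 2*a*(64 + a))
u = 583 (u = 2 + (9 + 22*26) = 2 + (9 + 572) = 2 + 581 = 583)
((2343 - 1*1429) + o(-10))*(u + 1248) = ((2343 - 1*1429) + 2*(-10)*(64 - 10))*(583 + 1248) = ((2343 - 1429) + 2*(-10)*54)*1831 = (914 - 1080)*1831 = -166*1831 = -303946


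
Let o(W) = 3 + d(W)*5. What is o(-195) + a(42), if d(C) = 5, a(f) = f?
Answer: 70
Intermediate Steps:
o(W) = 28 (o(W) = 3 + 5*5 = 3 + 25 = 28)
o(-195) + a(42) = 28 + 42 = 70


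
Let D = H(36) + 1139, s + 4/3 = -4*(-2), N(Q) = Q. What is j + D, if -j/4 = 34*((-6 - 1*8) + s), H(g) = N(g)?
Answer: 6517/3 ≈ 2172.3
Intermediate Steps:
H(g) = g
s = 20/3 (s = -4/3 - 4*(-2) = -4/3 + 8 = 20/3 ≈ 6.6667)
D = 1175 (D = 36 + 1139 = 1175)
j = 2992/3 (j = -136*((-6 - 1*8) + 20/3) = -136*((-6 - 8) + 20/3) = -136*(-14 + 20/3) = -136*(-22)/3 = -4*(-748/3) = 2992/3 ≈ 997.33)
j + D = 2992/3 + 1175 = 6517/3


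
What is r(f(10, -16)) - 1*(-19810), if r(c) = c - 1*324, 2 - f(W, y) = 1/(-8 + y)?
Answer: 467713/24 ≈ 19488.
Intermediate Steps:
f(W, y) = 2 - 1/(-8 + y)
r(c) = -324 + c (r(c) = c - 324 = -324 + c)
r(f(10, -16)) - 1*(-19810) = (-324 + (-17 + 2*(-16))/(-8 - 16)) - 1*(-19810) = (-324 + (-17 - 32)/(-24)) + 19810 = (-324 - 1/24*(-49)) + 19810 = (-324 + 49/24) + 19810 = -7727/24 + 19810 = 467713/24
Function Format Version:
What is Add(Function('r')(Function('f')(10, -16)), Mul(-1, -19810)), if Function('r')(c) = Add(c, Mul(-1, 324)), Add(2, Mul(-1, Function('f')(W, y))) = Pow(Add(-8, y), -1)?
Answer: Rational(467713, 24) ≈ 19488.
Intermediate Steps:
Function('f')(W, y) = Add(2, Mul(-1, Pow(Add(-8, y), -1)))
Function('r')(c) = Add(-324, c) (Function('r')(c) = Add(c, -324) = Add(-324, c))
Add(Function('r')(Function('f')(10, -16)), Mul(-1, -19810)) = Add(Add(-324, Mul(Pow(Add(-8, -16), -1), Add(-17, Mul(2, -16)))), Mul(-1, -19810)) = Add(Add(-324, Mul(Pow(-24, -1), Add(-17, -32))), 19810) = Add(Add(-324, Mul(Rational(-1, 24), -49)), 19810) = Add(Add(-324, Rational(49, 24)), 19810) = Add(Rational(-7727, 24), 19810) = Rational(467713, 24)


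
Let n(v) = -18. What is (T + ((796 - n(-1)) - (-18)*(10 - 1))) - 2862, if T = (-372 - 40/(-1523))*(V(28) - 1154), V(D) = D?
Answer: 635024638/1523 ≈ 4.1696e+5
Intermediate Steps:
T = 637897016/1523 (T = (-372 - 40/(-1523))*(28 - 1154) = (-372 - 40*(-1/1523))*(-1126) = (-372 + 40/1523)*(-1126) = -566516/1523*(-1126) = 637897016/1523 ≈ 4.1884e+5)
(T + ((796 - n(-1)) - (-18)*(10 - 1))) - 2862 = (637897016/1523 + ((796 - 1*(-18)) - (-18)*(10 - 1))) - 2862 = (637897016/1523 + ((796 + 18) - (-18)*9)) - 2862 = (637897016/1523 + (814 - 1*(-162))) - 2862 = (637897016/1523 + (814 + 162)) - 2862 = (637897016/1523 + 976) - 2862 = 639383464/1523 - 2862 = 635024638/1523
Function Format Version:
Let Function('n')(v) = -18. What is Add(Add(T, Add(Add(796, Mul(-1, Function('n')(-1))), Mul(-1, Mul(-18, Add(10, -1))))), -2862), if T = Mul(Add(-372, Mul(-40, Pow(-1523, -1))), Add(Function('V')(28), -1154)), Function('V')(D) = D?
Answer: Rational(635024638, 1523) ≈ 4.1696e+5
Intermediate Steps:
T = Rational(637897016, 1523) (T = Mul(Add(-372, Mul(-40, Pow(-1523, -1))), Add(28, -1154)) = Mul(Add(-372, Mul(-40, Rational(-1, 1523))), -1126) = Mul(Add(-372, Rational(40, 1523)), -1126) = Mul(Rational(-566516, 1523), -1126) = Rational(637897016, 1523) ≈ 4.1884e+5)
Add(Add(T, Add(Add(796, Mul(-1, Function('n')(-1))), Mul(-1, Mul(-18, Add(10, -1))))), -2862) = Add(Add(Rational(637897016, 1523), Add(Add(796, Mul(-1, -18)), Mul(-1, Mul(-18, Add(10, -1))))), -2862) = Add(Add(Rational(637897016, 1523), Add(Add(796, 18), Mul(-1, Mul(-18, 9)))), -2862) = Add(Add(Rational(637897016, 1523), Add(814, Mul(-1, -162))), -2862) = Add(Add(Rational(637897016, 1523), Add(814, 162)), -2862) = Add(Add(Rational(637897016, 1523), 976), -2862) = Add(Rational(639383464, 1523), -2862) = Rational(635024638, 1523)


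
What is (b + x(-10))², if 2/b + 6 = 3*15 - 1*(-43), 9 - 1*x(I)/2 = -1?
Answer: 674041/1681 ≈ 400.98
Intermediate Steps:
x(I) = 20 (x(I) = 18 - 2*(-1) = 18 + 2 = 20)
b = 1/41 (b = 2/(-6 + (3*15 - 1*(-43))) = 2/(-6 + (45 + 43)) = 2/(-6 + 88) = 2/82 = 2*(1/82) = 1/41 ≈ 0.024390)
(b + x(-10))² = (1/41 + 20)² = (821/41)² = 674041/1681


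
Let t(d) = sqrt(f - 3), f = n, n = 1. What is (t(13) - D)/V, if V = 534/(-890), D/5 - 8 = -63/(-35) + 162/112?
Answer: 15745/168 - 5*I*sqrt(2)/3 ≈ 93.72 - 2.357*I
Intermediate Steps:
f = 1
t(d) = I*sqrt(2) (t(d) = sqrt(1 - 3) = sqrt(-2) = I*sqrt(2))
D = 3149/56 (D = 40 + 5*(-63/(-35) + 162/112) = 40 + 5*(-63*(-1/35) + 162*(1/112)) = 40 + 5*(9/5 + 81/56) = 40 + 5*(909/280) = 40 + 909/56 = 3149/56 ≈ 56.232)
V = -3/5 (V = 534*(-1/890) = -3/5 ≈ -0.60000)
(t(13) - D)/V = (I*sqrt(2) - 1*3149/56)/(-3/5) = (I*sqrt(2) - 3149/56)*(-5/3) = (-3149/56 + I*sqrt(2))*(-5/3) = 15745/168 - 5*I*sqrt(2)/3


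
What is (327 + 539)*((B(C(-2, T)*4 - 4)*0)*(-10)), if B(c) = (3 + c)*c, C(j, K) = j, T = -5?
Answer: 0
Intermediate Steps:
B(c) = c*(3 + c)
(327 + 539)*((B(C(-2, T)*4 - 4)*0)*(-10)) = (327 + 539)*((((-2*4 - 4)*(3 + (-2*4 - 4)))*0)*(-10)) = 866*((((-8 - 4)*(3 + (-8 - 4)))*0)*(-10)) = 866*((-12*(3 - 12)*0)*(-10)) = 866*((-12*(-9)*0)*(-10)) = 866*((108*0)*(-10)) = 866*(0*(-10)) = 866*0 = 0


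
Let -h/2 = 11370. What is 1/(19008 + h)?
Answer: -1/3732 ≈ -0.00026795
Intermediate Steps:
h = -22740 (h = -2*11370 = -22740)
1/(19008 + h) = 1/(19008 - 22740) = 1/(-3732) = -1/3732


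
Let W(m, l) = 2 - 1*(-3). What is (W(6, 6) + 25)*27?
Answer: 810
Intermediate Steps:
W(m, l) = 5 (W(m, l) = 2 + 3 = 5)
(W(6, 6) + 25)*27 = (5 + 25)*27 = 30*27 = 810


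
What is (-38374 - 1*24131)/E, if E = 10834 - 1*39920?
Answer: 62505/29086 ≈ 2.1490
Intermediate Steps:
E = -29086 (E = 10834 - 39920 = -29086)
(-38374 - 1*24131)/E = (-38374 - 1*24131)/(-29086) = (-38374 - 24131)*(-1/29086) = -62505*(-1/29086) = 62505/29086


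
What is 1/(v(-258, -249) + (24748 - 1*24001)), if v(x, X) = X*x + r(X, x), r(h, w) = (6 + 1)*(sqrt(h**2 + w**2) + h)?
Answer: 21082/1331252277 - 7*sqrt(14285)/1331252277 ≈ 1.5208e-5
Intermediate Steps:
r(h, w) = 7*h + 7*sqrt(h**2 + w**2) (r(h, w) = 7*(h + sqrt(h**2 + w**2)) = 7*h + 7*sqrt(h**2 + w**2))
v(x, X) = 7*X + 7*sqrt(X**2 + x**2) + X*x (v(x, X) = X*x + (7*X + 7*sqrt(X**2 + x**2)) = 7*X + 7*sqrt(X**2 + x**2) + X*x)
1/(v(-258, -249) + (24748 - 1*24001)) = 1/((7*(-249) + 7*sqrt((-249)**2 + (-258)**2) - 249*(-258)) + (24748 - 1*24001)) = 1/((-1743 + 7*sqrt(62001 + 66564) + 64242) + (24748 - 24001)) = 1/((-1743 + 7*sqrt(128565) + 64242) + 747) = 1/((-1743 + 7*(3*sqrt(14285)) + 64242) + 747) = 1/((-1743 + 21*sqrt(14285) + 64242) + 747) = 1/((62499 + 21*sqrt(14285)) + 747) = 1/(63246 + 21*sqrt(14285))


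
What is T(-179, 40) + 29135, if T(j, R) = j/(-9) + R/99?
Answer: 2886374/99 ≈ 29155.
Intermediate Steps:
T(j, R) = -j/9 + R/99 (T(j, R) = j*(-⅑) + R*(1/99) = -j/9 + R/99)
T(-179, 40) + 29135 = (-⅑*(-179) + (1/99)*40) + 29135 = (179/9 + 40/99) + 29135 = 2009/99 + 29135 = 2886374/99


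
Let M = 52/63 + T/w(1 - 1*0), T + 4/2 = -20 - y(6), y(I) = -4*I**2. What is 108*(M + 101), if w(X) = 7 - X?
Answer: 92352/7 ≈ 13193.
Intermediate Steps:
T = 122 (T = -2 + (-20 - (-4)*6**2) = -2 + (-20 - (-4)*36) = -2 + (-20 - 1*(-144)) = -2 + (-20 + 144) = -2 + 124 = 122)
M = 1333/63 (M = 52/63 + 122/(7 - (1 - 1*0)) = 52*(1/63) + 122/(7 - (1 + 0)) = 52/63 + 122/(7 - 1*1) = 52/63 + 122/(7 - 1) = 52/63 + 122/6 = 52/63 + 122*(1/6) = 52/63 + 61/3 = 1333/63 ≈ 21.159)
108*(M + 101) = 108*(1333/63 + 101) = 108*(7696/63) = 92352/7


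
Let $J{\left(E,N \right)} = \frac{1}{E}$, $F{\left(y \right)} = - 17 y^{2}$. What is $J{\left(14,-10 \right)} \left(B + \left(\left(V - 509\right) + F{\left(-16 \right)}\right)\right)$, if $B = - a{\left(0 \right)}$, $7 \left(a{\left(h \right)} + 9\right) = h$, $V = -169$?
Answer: $- \frac{5021}{14} \approx -358.64$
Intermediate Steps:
$a{\left(h \right)} = -9 + \frac{h}{7}$
$B = 9$ ($B = - (-9 + \frac{1}{7} \cdot 0) = - (-9 + 0) = \left(-1\right) \left(-9\right) = 9$)
$J{\left(14,-10 \right)} \left(B + \left(\left(V - 509\right) + F{\left(-16 \right)}\right)\right) = \frac{9 - \left(678 + 17 \left(-16\right)^{2}\right)}{14} = \frac{9 - 5030}{14} = \frac{1}{14} \left(-5021\right) = - \frac{5021}{14}$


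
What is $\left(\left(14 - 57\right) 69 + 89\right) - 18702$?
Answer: $-21580$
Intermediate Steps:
$\left(\left(14 - 57\right) 69 + 89\right) - 18702 = \left(\left(-43\right) 69 + 89\right) - 18702 = \left(-2967 + 89\right) - 18702 = -2878 - 18702 = -21580$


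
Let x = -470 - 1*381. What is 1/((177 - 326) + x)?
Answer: -1/1000 ≈ -0.0010000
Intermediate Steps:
x = -851 (x = -470 - 381 = -851)
1/((177 - 326) + x) = 1/((177 - 326) - 851) = 1/(-149 - 851) = 1/(-1000) = -1/1000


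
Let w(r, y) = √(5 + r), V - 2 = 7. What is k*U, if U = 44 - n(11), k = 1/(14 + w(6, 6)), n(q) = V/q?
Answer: 1330/407 - 95*√11/407 ≈ 2.4937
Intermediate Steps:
V = 9 (V = 2 + 7 = 9)
n(q) = 9/q
k = 1/(14 + √11) (k = 1/(14 + √(5 + 6)) = 1/(14 + √11) ≈ 0.057748)
U = 475/11 (U = 44 - 9/11 = 475/11 ≈ 43.182)
k*U = (14/185 - √11/185)*(475/11) = 1330/407 - 95*√11/407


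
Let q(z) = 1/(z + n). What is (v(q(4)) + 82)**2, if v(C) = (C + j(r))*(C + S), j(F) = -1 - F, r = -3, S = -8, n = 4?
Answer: 17447329/4096 ≈ 4259.6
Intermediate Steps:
q(z) = 1/(4 + z) (q(z) = 1/(z + 4) = 1/(4 + z))
v(C) = (-8 + C)*(2 + C) (v(C) = (C + (-1 - 1*(-3)))*(C - 8) = (C + (-1 + 3))*(-8 + C) = (C + 2)*(-8 + C) = (2 + C)*(-8 + C) = (-8 + C)*(2 + C))
(v(q(4)) + 82)**2 = ((-16 + (1/(4 + 4))**2 - 6/(4 + 4)) + 82)**2 = ((-16 + (1/8)**2 - 6/8) + 82)**2 = ((-16 + (1/8)**2 - 6*1/8) + 82)**2 = ((-16 + 1/64 - 3/4) + 82)**2 = (-1071/64 + 82)**2 = (4177/64)**2 = 17447329/4096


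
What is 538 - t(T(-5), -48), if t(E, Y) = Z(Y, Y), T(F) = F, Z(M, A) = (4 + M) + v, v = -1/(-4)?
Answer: 2327/4 ≈ 581.75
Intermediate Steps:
v = ¼ (v = -1*(-¼) = ¼ ≈ 0.25000)
Z(M, A) = 17/4 + M (Z(M, A) = (4 + M) + ¼ = 17/4 + M)
t(E, Y) = 17/4 + Y
538 - t(T(-5), -48) = 538 - (17/4 - 48) = 538 - 1*(-175/4) = 538 + 175/4 = 2327/4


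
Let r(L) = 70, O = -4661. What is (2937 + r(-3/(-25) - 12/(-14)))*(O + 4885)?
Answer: 673568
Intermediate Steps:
(2937 + r(-3/(-25) - 12/(-14)))*(O + 4885) = (2937 + 70)*(-4661 + 4885) = 3007*224 = 673568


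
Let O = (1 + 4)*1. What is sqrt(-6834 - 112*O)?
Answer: I*sqrt(7394) ≈ 85.988*I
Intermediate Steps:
O = 5 (O = 5*1 = 5)
sqrt(-6834 - 112*O) = sqrt(-6834 - 112*5) = sqrt(-6834 - 560) = sqrt(-7394) = I*sqrt(7394)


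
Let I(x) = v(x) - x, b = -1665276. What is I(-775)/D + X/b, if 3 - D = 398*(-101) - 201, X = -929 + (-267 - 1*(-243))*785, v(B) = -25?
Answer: 1023832069/33640240476 ≈ 0.030435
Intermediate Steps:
X = -19769 (X = -929 + (-267 + 243)*785 = -929 - 24*785 = -929 - 18840 = -19769)
D = 40402 (D = 3 - (398*(-101) - 201) = 3 - (-40198 - 201) = 3 - 1*(-40399) = 3 + 40399 = 40402)
I(x) = -25 - x
I(-775)/D + X/b = (-25 - 1*(-775))/40402 - 19769/(-1665276) = (-25 + 775)*(1/40402) - 19769*(-1/1665276) = 750*(1/40402) + 19769/1665276 = 375/20201 + 19769/1665276 = 1023832069/33640240476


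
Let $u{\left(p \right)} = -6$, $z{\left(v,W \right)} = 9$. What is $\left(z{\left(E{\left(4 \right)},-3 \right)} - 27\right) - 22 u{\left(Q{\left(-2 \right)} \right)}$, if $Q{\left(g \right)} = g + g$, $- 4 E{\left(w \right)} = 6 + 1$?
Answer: $114$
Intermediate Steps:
$E{\left(w \right)} = - \frac{7}{4}$ ($E{\left(w \right)} = - \frac{6 + 1}{4} = \left(- \frac{1}{4}\right) 7 = - \frac{7}{4}$)
$Q{\left(g \right)} = 2 g$
$\left(z{\left(E{\left(4 \right)},-3 \right)} - 27\right) - 22 u{\left(Q{\left(-2 \right)} \right)} = \left(9 - 27\right) - -132 = -18 + 132 = 114$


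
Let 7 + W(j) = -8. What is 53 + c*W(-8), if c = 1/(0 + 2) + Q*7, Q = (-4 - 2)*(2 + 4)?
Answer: 7651/2 ≈ 3825.5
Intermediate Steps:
W(j) = -15 (W(j) = -7 - 8 = -15)
Q = -36 (Q = -6*6 = -36)
c = -503/2 (c = 1/(0 + 2) - 36*7 = 1/2 - 252 = ½ - 252 = -503/2 ≈ -251.50)
53 + c*W(-8) = 53 - 503/2*(-15) = 53 + 7545/2 = 7651/2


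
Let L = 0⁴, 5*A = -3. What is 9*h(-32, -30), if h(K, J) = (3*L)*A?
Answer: 0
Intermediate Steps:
A = -⅗ (A = (⅕)*(-3) = -⅗ ≈ -0.60000)
L = 0
h(K, J) = 0 (h(K, J) = (3*0)*(-⅗) = 0*(-⅗) = 0)
9*h(-32, -30) = 9*0 = 0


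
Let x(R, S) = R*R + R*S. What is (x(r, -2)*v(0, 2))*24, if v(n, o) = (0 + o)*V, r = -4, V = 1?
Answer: 1152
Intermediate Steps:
x(R, S) = R² + R*S
v(n, o) = o (v(n, o) = (0 + o)*1 = o*1 = o)
(x(r, -2)*v(0, 2))*24 = (-4*(-4 - 2)*2)*24 = (-4*(-6)*2)*24 = (24*2)*24 = 48*24 = 1152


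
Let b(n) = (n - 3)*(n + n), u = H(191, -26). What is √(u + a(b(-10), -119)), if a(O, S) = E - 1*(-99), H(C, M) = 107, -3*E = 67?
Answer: √1653/3 ≈ 13.552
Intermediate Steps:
E = -67/3 (E = -⅓*67 = -67/3 ≈ -22.333)
u = 107
b(n) = 2*n*(-3 + n) (b(n) = (-3 + n)*(2*n) = 2*n*(-3 + n))
a(O, S) = 230/3 (a(O, S) = -67/3 - 1*(-99) = -67/3 + 99 = 230/3)
√(u + a(b(-10), -119)) = √(107 + 230/3) = √(551/3) = √1653/3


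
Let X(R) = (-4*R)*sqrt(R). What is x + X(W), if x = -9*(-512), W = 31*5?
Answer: 4608 - 620*sqrt(155) ≈ -3110.9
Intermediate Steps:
W = 155
X(R) = -4*R**(3/2)
x = 4608
x + X(W) = 4608 - 620*sqrt(155)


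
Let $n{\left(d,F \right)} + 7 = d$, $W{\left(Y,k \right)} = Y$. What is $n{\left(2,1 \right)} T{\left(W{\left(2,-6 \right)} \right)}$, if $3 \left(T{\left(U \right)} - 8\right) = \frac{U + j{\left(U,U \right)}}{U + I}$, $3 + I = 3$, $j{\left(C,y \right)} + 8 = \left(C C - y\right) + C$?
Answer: $- \frac{115}{3} \approx -38.333$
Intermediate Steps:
$n{\left(d,F \right)} = -7 + d$
$j{\left(C,y \right)} = -8 + C + C^{2} - y$ ($j{\left(C,y \right)} = -8 + \left(\left(C C - y\right) + C\right) = -8 + \left(\left(C^{2} - y\right) + C\right) = -8 + \left(C + C^{2} - y\right) = -8 + C + C^{2} - y$)
$I = 0$ ($I = -3 + 3 = 0$)
$T{\left(U \right)} = 8 + \frac{-8 + U + U^{2}}{3 U}$ ($T{\left(U \right)} = 8 + \frac{\left(U + \left(-8 + U + U^{2} - U\right)\right) \frac{1}{U + 0}}{3} = 8 + \frac{\left(U + \left(-8 + U^{2}\right)\right) \frac{1}{U}}{3} = 8 + \frac{\left(-8 + U + U^{2}\right) \frac{1}{U}}{3} = 8 + \frac{\frac{1}{U} \left(-8 + U + U^{2}\right)}{3} = 8 + \frac{-8 + U + U^{2}}{3 U}$)
$n{\left(2,1 \right)} T{\left(W{\left(2,-6 \right)} \right)} = \left(-7 + 2\right) \frac{-8 + 2^{2} + 25 \cdot 2}{3 \cdot 2} = - 5 \cdot \frac{1}{3} \cdot \frac{1}{2} \left(-8 + 4 + 50\right) = - 5 \cdot \frac{1}{3} \cdot \frac{1}{2} \cdot 46 = \left(-5\right) \frac{23}{3} = - \frac{115}{3}$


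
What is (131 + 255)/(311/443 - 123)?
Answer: -85499/27089 ≈ -3.1562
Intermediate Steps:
(131 + 255)/(311/443 - 123) = 386/(311*(1/443) - 123) = 386/(311/443 - 123) = 386/(-54178/443) = 386*(-443/54178) = -85499/27089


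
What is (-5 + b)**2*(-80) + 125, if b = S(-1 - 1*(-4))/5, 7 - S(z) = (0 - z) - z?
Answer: -1679/5 ≈ -335.80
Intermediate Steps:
S(z) = 7 + 2*z (S(z) = 7 - ((0 - z) - z) = 7 - (-z - z) = 7 - (-2)*z = 7 + 2*z)
b = 13/5 (b = (7 + 2*(-1 - 1*(-4)))/5 = (7 + 2*(-1 + 4))*(1/5) = (7 + 2*3)*(1/5) = (7 + 6)*(1/5) = 13*(1/5) = 13/5 ≈ 2.6000)
(-5 + b)**2*(-80) + 125 = (-5 + 13/5)**2*(-80) + 125 = (-12/5)**2*(-80) + 125 = (144/25)*(-80) + 125 = -2304/5 + 125 = -1679/5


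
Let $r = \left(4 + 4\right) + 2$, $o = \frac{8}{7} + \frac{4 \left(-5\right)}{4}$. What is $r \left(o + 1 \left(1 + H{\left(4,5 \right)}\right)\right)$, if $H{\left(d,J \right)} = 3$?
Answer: $\frac{10}{7} \approx 1.4286$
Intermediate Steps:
$o = - \frac{27}{7}$ ($o = 8 \cdot \frac{1}{7} - 5 = \frac{8}{7} - 5 = - \frac{27}{7} \approx -3.8571$)
$r = 10$ ($r = 8 + 2 = 10$)
$r \left(o + 1 \left(1 + H{\left(4,5 \right)}\right)\right) = 10 \left(- \frac{27}{7} + 1 \left(1 + 3\right)\right) = 10 \left(- \frac{27}{7} + 1 \cdot 4\right) = 10 \left(- \frac{27}{7} + 4\right) = 10 \cdot \frac{1}{7} = \frac{10}{7}$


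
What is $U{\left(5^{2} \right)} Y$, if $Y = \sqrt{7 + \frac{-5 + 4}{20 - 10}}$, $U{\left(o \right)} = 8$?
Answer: $\frac{4 \sqrt{690}}{5} \approx 21.014$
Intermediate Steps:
$Y = \frac{\sqrt{690}}{10}$ ($Y = \sqrt{7 - \frac{1}{10}} = \sqrt{\frac{69}{10}} = \frac{\sqrt{690}}{10} \approx 2.6268$)
$U{\left(5^{2} \right)} Y = 8 \frac{\sqrt{690}}{10} = \frac{4 \sqrt{690}}{5}$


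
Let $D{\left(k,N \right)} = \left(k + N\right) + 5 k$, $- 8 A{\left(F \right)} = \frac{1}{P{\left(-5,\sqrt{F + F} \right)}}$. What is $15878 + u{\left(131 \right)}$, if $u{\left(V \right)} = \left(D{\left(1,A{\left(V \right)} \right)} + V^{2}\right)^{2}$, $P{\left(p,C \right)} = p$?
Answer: $\frac{471556200561}{1600} \approx 2.9472 \cdot 10^{8}$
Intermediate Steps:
$A{\left(F \right)} = \frac{1}{40}$ ($A{\left(F \right)} = - \frac{1}{8 \left(-5\right)} = \left(- \frac{1}{8}\right) \left(- \frac{1}{5}\right) = \frac{1}{40}$)
$D{\left(k,N \right)} = N + 6 k$ ($D{\left(k,N \right)} = \left(N + k\right) + 5 k = N + 6 k$)
$u{\left(V \right)} = \left(\frac{241}{40} + V^{2}\right)^{2}$ ($u{\left(V \right)} = \left(\left(\frac{1}{40} + 6 \cdot 1\right) + V^{2}\right)^{2} = \left(\left(\frac{1}{40} + 6\right) + V^{2}\right)^{2} = \left(\frac{241}{40} + V^{2}\right)^{2}$)
$15878 + u{\left(131 \right)} = 15878 + \frac{\left(241 + 40 \cdot 131^{2}\right)^{2}}{1600} = 15878 + \frac{\left(241 + 40 \cdot 17161\right)^{2}}{1600} = 15878 + \frac{\left(241 + 686440\right)^{2}}{1600} = 15878 + \frac{686681^{2}}{1600} = 15878 + \frac{1}{1600} \cdot 471530795761 = 15878 + \frac{471530795761}{1600} = \frac{471556200561}{1600}$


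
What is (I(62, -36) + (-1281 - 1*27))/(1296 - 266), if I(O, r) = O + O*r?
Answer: -1739/515 ≈ -3.3767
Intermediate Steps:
(I(62, -36) + (-1281 - 1*27))/(1296 - 266) = (62*(1 - 36) + (-1281 - 1*27))/(1296 - 266) = (62*(-35) + (-1281 - 27))/1030 = (-2170 - 1308)*(1/1030) = -3478*1/1030 = -1739/515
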